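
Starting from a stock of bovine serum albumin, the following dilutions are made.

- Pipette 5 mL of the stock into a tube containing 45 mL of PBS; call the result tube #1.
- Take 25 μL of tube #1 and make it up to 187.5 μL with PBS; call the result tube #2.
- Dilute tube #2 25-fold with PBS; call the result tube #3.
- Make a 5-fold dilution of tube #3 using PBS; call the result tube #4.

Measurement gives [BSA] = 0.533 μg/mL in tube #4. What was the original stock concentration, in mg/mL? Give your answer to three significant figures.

Step 1: 5 mL + 45 mL = 50 mL total → factor 50/5 = 10
Step 2: 25 μL brought to 187.5 μL → factor 187.5/25 = 7.5
Step 3: 25-fold → factor 25
Step 4: 5-fold → factor 5
Overall dilution factor = 10 × 7.5 × 25 × 5 = 9375
Stock = 0.533 μg/mL × 9375 = 4997 μg/mL = 5.00 mg/mL

5.00 mg/mL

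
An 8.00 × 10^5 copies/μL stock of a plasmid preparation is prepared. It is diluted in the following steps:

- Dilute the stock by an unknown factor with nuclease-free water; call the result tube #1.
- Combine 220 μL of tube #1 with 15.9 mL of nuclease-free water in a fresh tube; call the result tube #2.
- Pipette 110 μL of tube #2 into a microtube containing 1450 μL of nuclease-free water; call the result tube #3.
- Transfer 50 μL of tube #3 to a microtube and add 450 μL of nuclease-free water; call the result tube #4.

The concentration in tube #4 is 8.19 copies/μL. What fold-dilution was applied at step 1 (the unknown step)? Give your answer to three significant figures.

9.40-fold

Step 1: unknown factor x
Step 2: 220 μL + 15.9 mL = 16120 μL total → factor 16120/220 = 73.273
Step 3: 110 μL + 1450 μL = 1560 μL total → factor 1560/110 = 14.182
Step 4: 50 μL + 450 μL = 500 μL total → factor 500/50 = 10
Product of known-step factors = 10391
Overall factor = 8.00 × 10^5 copies/μL / (8.19 copies/μL) = 97680
x = 97680 / 10391 = 9.40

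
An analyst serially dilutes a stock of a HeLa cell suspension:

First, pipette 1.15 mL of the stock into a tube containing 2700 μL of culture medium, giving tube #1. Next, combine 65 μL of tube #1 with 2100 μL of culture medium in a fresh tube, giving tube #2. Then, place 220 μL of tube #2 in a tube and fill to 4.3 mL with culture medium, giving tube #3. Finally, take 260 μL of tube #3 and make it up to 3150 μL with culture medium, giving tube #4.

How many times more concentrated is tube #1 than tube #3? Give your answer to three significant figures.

Step 1: 1.15 mL + 2700 μL = 3.85 mL total → factor 3.85/1.15 = 3.3478
Step 2: 65 μL + 2100 μL = 2165 μL total → factor 2165/65 = 33.308
Step 3: 220 μL brought to 4.3 mL → factor 4300/220 = 19.545
Dilution factor to tube #1 = 3.3478; to tube #3 = 2179.5
[tube #1]/[tube #3] = (factor to tube #3)/(factor to tube #1) = 2179.5/3.3478 = 651

651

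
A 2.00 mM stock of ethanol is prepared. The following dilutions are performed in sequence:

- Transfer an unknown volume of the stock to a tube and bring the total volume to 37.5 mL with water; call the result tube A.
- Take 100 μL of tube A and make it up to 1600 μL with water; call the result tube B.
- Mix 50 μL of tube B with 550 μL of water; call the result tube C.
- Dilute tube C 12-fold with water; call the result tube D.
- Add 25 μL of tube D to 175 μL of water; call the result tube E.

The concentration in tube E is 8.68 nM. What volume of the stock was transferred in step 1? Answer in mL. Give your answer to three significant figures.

3.00 mL

Step 1: v brought to 37.5 mL → factor = 37.5 mL/v
Step 2: 100 μL brought to 1600 μL → factor 1600/100 = 16
Step 3: 50 μL + 550 μL = 600 μL total → factor 600/50 = 12
Step 4: 12-fold → factor 12
Step 5: 25 μL + 175 μL = 200 μL total → factor 200/25 = 8
Product of known-step factors = 18432
Overall factor = 2.00 mM / (8.68 nM) = 2.3041 × 10^5
Step-1 factor = 2.3041 × 10^5 / 18432 = 12.501
v = 37.5 mL / 12.501 = 3.00 mL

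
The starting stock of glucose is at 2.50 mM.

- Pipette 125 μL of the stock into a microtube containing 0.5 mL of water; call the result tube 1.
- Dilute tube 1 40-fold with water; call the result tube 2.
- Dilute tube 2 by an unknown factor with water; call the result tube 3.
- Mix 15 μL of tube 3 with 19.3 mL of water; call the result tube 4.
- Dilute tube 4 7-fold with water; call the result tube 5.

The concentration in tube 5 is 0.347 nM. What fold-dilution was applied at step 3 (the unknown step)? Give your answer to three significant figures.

Step 1: 125 μL + 0.5 mL = 625 μL total → factor 625/125 = 5
Step 2: 40-fold → factor 40
Step 3: unknown factor x
Step 4: 15 μL + 19.3 mL = 19315 μL total → factor 19315/15 = 1287.7
Step 5: 7-fold → factor 7
Product of known-step factors = 1.8027 × 10^6
Overall factor = 2.50 mM / (0.347 nM) = 7.2046 × 10^6
x = 7.2046 × 10^6 / 1.8027 × 10^6 = 4.00

4.00-fold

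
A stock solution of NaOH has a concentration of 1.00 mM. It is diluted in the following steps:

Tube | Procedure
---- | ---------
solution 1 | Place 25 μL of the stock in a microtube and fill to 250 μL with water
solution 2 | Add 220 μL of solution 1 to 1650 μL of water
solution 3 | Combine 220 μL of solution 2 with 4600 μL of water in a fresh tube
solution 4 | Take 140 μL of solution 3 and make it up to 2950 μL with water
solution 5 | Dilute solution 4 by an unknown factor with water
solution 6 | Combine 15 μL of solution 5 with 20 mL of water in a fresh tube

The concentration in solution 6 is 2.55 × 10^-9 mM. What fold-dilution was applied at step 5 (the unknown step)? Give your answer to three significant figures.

Step 1: 25 μL brought to 250 μL → factor 250/25 = 10
Step 2: 220 μL + 1650 μL = 1870 μL total → factor 1870/220 = 8.5
Step 3: 220 μL + 4600 μL = 4820 μL total → factor 4820/220 = 21.909
Step 4: 140 μL brought to 2950 μL → factor 2950/140 = 21.071
Step 5: unknown factor x
Step 6: 15 μL + 20 mL = 20015 μL total → factor 20015/15 = 1334.3
Product of known-step factors = 5.236 × 10^7
Overall factor = 1.00 mM / (2.55 × 10^-9 mM) = 3.9216 × 10^8
x = 3.9216 × 10^8 / 5.236 × 10^7 = 7.49

7.49-fold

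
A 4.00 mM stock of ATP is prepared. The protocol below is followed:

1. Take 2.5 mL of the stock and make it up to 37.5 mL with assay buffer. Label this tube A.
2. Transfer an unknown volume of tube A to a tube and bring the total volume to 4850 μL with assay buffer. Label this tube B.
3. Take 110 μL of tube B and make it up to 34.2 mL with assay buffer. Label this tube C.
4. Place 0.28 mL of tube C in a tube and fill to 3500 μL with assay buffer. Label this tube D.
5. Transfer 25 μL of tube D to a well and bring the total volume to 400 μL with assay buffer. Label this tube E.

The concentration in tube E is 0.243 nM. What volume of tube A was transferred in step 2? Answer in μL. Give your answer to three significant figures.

275 μL

Step 1: 2.5 mL brought to 37.5 mL → factor 37.5/2.5 = 15
Step 2: v brought to 4850 μL → factor = 4850 μL/v
Step 3: 110 μL brought to 34.2 mL → factor 34200/110 = 310.91
Step 4: 0.28 mL brought to 3500 μL → factor 3.5/0.28 = 12.5
Step 5: 25 μL brought to 400 μL → factor 400/25 = 16
Product of known-step factors = 9.3273 × 10^5
Overall factor = 4.00 mM / (0.243 nM) = 1.6461 × 10^7
Step-2 factor = 1.6461 × 10^7 / 9.3273 × 10^5 = 17.648
v = 4850 μL / 17.648 = 275 μL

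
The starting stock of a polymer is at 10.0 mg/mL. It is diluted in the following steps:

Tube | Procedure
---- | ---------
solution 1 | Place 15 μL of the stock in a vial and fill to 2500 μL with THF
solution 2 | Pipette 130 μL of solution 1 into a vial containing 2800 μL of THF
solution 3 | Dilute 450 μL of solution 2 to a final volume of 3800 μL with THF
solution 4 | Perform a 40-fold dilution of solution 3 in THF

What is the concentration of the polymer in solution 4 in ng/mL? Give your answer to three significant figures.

7.88 ng/mL

Step 1: 15 μL brought to 2500 μL → factor 2500/15 = 166.67
Step 2: 130 μL + 2800 μL = 2930 μL total → factor 2930/130 = 22.538
Step 3: 450 μL brought to 3800 μL → factor 3800/450 = 8.4444
Step 4: 40-fold → factor 40
Dilution factor through solution 4 = 166.67 × 22.538 × 8.4444 × 40 = 1.2688 × 10^6
[solution 4] = 10.0 mg/mL / 1.2688 × 10^6 = 7.881 × 10^-6 mg/mL = 7.88 ng/mL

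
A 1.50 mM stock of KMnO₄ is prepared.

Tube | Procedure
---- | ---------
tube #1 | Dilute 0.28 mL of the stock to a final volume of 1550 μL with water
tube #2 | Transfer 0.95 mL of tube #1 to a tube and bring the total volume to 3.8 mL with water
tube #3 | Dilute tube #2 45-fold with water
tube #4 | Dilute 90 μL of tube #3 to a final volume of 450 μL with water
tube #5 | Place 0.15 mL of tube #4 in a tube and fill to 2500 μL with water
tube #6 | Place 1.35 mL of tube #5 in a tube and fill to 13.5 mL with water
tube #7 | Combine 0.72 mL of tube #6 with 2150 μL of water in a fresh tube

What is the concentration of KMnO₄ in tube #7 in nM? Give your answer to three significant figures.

Step 1: 0.28 mL brought to 1550 μL → factor 1.55/0.28 = 5.5357
Step 2: 0.95 mL brought to 3.8 mL → factor 3.8/0.95 = 4
Step 3: 45-fold → factor 45
Step 4: 90 μL brought to 450 μL → factor 450/90 = 5
Step 5: 0.15 mL brought to 2500 μL → factor 2.5/0.15 = 16.667
Step 6: 1.35 mL brought to 13.5 mL → factor 13.5/1.35 = 10
Step 7: 0.72 mL + 2150 μL = 2.87 mL total → factor 2.87/0.72 = 3.9861
Overall dilution factor = 5.5357 × 4 × 45 × 5 × 16.667 × 10 × 3.9861 = 3.3099 × 10^6
Final = 1.50 mM / 3.3099 × 10^6 = 4.532 × 10^-7 mM = 0.453 nM

0.453 nM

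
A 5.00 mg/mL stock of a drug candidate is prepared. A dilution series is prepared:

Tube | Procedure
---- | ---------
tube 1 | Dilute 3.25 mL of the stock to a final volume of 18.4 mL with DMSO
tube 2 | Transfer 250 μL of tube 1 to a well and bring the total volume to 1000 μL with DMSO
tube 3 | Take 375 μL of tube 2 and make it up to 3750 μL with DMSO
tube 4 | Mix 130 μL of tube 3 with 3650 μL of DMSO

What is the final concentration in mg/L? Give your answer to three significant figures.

Step 1: 3.25 mL brought to 18.4 mL → factor 18.4/3.25 = 5.6615
Step 2: 250 μL brought to 1000 μL → factor 1000/250 = 4
Step 3: 375 μL brought to 3750 μL → factor 3750/375 = 10
Step 4: 130 μL + 3650 μL = 3780 μL total → factor 3780/130 = 29.077
Overall dilution factor = 5.6615 × 4 × 10 × 29.077 = 6584.8
Final = 5.00 mg/mL / 6584.8 = 0.0007593 mg/mL = 0.759 mg/L

0.759 mg/L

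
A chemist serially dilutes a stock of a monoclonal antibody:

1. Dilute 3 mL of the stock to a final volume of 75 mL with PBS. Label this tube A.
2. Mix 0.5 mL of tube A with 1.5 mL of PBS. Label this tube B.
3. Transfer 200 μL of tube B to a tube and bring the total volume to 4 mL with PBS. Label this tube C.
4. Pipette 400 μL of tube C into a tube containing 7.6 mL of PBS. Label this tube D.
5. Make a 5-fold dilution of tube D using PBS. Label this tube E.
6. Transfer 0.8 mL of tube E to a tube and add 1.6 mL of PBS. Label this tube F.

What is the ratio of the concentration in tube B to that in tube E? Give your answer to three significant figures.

2.00 × 10^3

Step 1: 3 mL brought to 75 mL → factor 75/3 = 25
Step 2: 0.5 mL + 1.5 mL = 2 mL total → factor 2/0.5 = 4
Step 3: 200 μL brought to 4 mL → factor 4000/200 = 20
Step 4: 400 μL + 7.6 mL = 8000 μL total → factor 8000/400 = 20
Step 5: 5-fold → factor 5
Dilution factor to tube B = 100; to tube E = 2 × 10^5
[tube B]/[tube E] = (factor to tube E)/(factor to tube B) = 2 × 10^5/100 = 2.00 × 10^3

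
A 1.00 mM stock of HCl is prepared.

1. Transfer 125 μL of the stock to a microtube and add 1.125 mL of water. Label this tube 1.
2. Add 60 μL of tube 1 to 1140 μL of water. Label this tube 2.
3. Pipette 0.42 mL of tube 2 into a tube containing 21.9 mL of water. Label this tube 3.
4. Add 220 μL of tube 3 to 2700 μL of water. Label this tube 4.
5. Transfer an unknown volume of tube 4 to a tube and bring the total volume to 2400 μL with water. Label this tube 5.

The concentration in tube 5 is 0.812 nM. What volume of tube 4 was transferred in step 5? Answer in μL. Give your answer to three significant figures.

275 μL

Step 1: 125 μL + 1.125 mL = 1250 μL total → factor 1250/125 = 10
Step 2: 60 μL + 1140 μL = 1200 μL total → factor 1200/60 = 20
Step 3: 0.42 mL + 21.9 mL = 22.32 mL total → factor 22.32/0.42 = 53.143
Step 4: 220 μL + 2700 μL = 2920 μL total → factor 2920/220 = 13.273
Step 5: v brought to 2400 μL → factor = 2400 μL/v
Product of known-step factors = 1.4107 × 10^5
Overall factor = 1.00 mM / (0.812 nM) = 1.2315 × 10^6
Step-5 factor = 1.2315 × 10^6 / 1.4107 × 10^5 = 8.7299
v = 2400 μL / 8.7299 = 275 μL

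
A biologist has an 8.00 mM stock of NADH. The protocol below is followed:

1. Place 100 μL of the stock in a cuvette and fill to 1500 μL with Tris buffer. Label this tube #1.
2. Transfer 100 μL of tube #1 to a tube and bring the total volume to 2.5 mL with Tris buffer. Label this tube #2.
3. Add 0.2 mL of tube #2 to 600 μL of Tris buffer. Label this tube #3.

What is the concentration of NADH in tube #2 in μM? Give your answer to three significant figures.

Step 1: 100 μL brought to 1500 μL → factor 1500/100 = 15
Step 2: 100 μL brought to 2.5 mL → factor 2500/100 = 25
Dilution factor through tube #2 = 15 × 25 = 375
[tube #2] = 8.00 mM / 375 = 0.02133 mM = 21.3 μM

21.3 μM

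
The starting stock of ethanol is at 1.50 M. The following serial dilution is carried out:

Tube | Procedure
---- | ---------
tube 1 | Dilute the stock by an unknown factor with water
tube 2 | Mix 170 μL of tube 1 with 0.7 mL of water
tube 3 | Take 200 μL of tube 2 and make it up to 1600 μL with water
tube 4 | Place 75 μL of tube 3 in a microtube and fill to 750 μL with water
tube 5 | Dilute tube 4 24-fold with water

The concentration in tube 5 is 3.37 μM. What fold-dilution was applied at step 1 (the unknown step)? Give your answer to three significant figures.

Step 1: unknown factor x
Step 2: 170 μL + 0.7 mL = 870 μL total → factor 870/170 = 5.1176
Step 3: 200 μL brought to 1600 μL → factor 1600/200 = 8
Step 4: 75 μL brought to 750 μL → factor 750/75 = 10
Step 5: 24-fold → factor 24
Product of known-step factors = 9825.9
Overall factor = 1.50 M / (3.37 μM) = 4.451 × 10^5
x = 4.451 × 10^5 / 9825.9 = 45.3

45.3-fold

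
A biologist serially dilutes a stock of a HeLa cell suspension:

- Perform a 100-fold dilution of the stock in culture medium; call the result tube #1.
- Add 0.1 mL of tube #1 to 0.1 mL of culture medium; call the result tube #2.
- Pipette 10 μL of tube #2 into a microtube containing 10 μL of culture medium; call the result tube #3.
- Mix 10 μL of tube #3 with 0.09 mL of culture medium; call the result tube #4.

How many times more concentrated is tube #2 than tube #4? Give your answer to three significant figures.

20.0

Step 1: 100-fold → factor 100
Step 2: 0.1 mL + 0.1 mL = 0.2 mL total → factor 0.2/0.1 = 2
Step 3: 10 μL + 10 μL = 20 μL total → factor 20/10 = 2
Step 4: 10 μL + 0.09 mL = 100 μL total → factor 100/10 = 10
Dilution factor to tube #2 = 200; to tube #4 = 4000
[tube #2]/[tube #4] = (factor to tube #4)/(factor to tube #2) = 4000/200 = 20.0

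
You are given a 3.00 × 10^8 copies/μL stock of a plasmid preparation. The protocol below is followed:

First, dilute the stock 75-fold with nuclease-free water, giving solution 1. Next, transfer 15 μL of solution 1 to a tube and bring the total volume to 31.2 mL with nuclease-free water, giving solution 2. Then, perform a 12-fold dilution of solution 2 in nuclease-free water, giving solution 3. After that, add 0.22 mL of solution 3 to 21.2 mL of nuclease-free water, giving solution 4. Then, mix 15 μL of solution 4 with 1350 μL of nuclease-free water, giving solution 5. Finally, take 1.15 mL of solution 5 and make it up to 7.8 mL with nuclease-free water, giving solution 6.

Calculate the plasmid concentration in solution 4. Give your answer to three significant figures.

Step 1: 75-fold → factor 75
Step 2: 15 μL brought to 31.2 mL → factor 31200/15 = 2080
Step 3: 12-fold → factor 12
Step 4: 0.22 mL + 21.2 mL = 21.42 mL total → factor 21.42/0.22 = 97.364
Dilution factor through solution 4 = 75 × 2080 × 12 × 97.364 = 1.8226 × 10^8
[solution 4] = 3.00 × 10^8 copies/μL / 1.8226 × 10^8 = 1.65 copies/μL

1.65 copies/μL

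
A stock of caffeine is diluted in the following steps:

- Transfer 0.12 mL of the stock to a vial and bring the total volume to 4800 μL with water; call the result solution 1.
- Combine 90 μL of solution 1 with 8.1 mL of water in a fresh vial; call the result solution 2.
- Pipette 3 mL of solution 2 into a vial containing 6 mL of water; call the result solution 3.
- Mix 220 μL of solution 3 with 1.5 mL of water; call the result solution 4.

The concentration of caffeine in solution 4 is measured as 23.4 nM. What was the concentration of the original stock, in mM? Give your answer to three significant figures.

2.00 mM

Step 1: 0.12 mL brought to 4800 μL → factor 4.8/0.12 = 40
Step 2: 90 μL + 8.1 mL = 8190 μL total → factor 8190/90 = 91
Step 3: 3 mL + 6 mL = 9 mL total → factor 9/3 = 3
Step 4: 220 μL + 1.5 mL = 1720 μL total → factor 1720/220 = 7.8182
Overall dilution factor = 40 × 91 × 3 × 7.8182 = 85375
Stock = 23.4 nM × 85375 = 1.998 × 10^6 nM = 2.00 mM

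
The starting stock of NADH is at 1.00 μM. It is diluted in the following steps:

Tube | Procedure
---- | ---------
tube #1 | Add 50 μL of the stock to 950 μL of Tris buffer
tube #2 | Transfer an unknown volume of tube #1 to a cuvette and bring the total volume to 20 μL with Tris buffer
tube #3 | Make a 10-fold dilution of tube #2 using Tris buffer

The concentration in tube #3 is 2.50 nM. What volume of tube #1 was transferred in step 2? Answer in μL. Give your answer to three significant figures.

10.0 μL

Step 1: 50 μL + 950 μL = 1000 μL total → factor 1000/50 = 20
Step 2: v brought to 20 μL → factor = 20 μL/v
Step 3: 10-fold → factor 10
Product of known-step factors = 200
Overall factor = 1.00 μM / (2.50 nM) = 400
Step-2 factor = 400 / 200 = 2
v = 20 μL / 2 = 10.0 μL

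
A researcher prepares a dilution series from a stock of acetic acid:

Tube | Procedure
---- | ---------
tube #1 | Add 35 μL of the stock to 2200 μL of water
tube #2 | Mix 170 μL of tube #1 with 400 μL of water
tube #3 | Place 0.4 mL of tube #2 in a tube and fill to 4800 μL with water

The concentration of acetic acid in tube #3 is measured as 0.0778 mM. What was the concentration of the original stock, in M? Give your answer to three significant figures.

0.200 M

Step 1: 35 μL + 2200 μL = 2235 μL total → factor 2235/35 = 63.857
Step 2: 170 μL + 400 μL = 570 μL total → factor 570/170 = 3.3529
Step 3: 0.4 mL brought to 4800 μL → factor 4.8/0.4 = 12
Overall dilution factor = 63.857 × 3.3529 × 12 = 2569.3
Stock = 0.0778 mM × 2569.3 = 199.9 mM = 0.200 M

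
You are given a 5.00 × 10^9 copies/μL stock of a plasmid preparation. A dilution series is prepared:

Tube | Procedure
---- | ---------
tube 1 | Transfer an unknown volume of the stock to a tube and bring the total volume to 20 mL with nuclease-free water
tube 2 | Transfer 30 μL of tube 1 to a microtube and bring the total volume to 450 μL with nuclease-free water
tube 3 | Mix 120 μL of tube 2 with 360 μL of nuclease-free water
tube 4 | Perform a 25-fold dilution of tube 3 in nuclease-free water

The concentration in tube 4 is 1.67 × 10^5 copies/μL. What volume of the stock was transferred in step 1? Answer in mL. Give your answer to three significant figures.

1.00 mL

Step 1: v brought to 20 mL → factor = 20 mL/v
Step 2: 30 μL brought to 450 μL → factor 450/30 = 15
Step 3: 120 μL + 360 μL = 480 μL total → factor 480/120 = 4
Step 4: 25-fold → factor 25
Product of known-step factors = 1500
Overall factor = 5.00 × 10^9 copies/μL / (1.67 × 10^5 copies/μL) = 29940
Step-1 factor = 29940 / 1500 = 19.96
v = 20 mL / 19.96 = 1.00 mL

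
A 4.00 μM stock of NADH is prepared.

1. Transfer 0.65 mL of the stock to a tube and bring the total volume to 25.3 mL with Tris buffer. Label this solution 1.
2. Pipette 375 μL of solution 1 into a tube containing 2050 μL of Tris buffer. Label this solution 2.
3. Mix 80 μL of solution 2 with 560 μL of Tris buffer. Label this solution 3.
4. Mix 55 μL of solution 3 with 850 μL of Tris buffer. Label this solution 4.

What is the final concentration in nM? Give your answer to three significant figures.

0.121 nM

Step 1: 0.65 mL brought to 25.3 mL → factor 25.3/0.65 = 38.923
Step 2: 375 μL + 2050 μL = 2425 μL total → factor 2425/375 = 6.4667
Step 3: 80 μL + 560 μL = 640 μL total → factor 640/80 = 8
Step 4: 55 μL + 850 μL = 905 μL total → factor 905/55 = 16.455
Overall dilution factor = 38.923 × 6.4667 × 8 × 16.455 = 33133
Final = 4.00 μM / 33133 = 0.0001207 μM = 0.121 nM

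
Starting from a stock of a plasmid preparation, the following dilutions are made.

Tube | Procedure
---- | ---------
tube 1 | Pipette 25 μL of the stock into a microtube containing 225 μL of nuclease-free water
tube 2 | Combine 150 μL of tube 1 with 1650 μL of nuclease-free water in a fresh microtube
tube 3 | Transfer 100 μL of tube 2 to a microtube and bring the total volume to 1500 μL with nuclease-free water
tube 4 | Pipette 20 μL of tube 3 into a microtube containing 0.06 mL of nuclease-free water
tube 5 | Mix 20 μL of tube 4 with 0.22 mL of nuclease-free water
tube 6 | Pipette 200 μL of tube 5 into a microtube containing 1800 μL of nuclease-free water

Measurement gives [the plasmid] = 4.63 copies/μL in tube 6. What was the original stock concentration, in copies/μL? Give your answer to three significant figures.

4.00 × 10^6 copies/μL

Step 1: 25 μL + 225 μL = 250 μL total → factor 250/25 = 10
Step 2: 150 μL + 1650 μL = 1800 μL total → factor 1800/150 = 12
Step 3: 100 μL brought to 1500 μL → factor 1500/100 = 15
Step 4: 20 μL + 0.06 mL = 80 μL total → factor 80/20 = 4
Step 5: 20 μL + 0.22 mL = 240 μL total → factor 240/20 = 12
Step 6: 200 μL + 1800 μL = 2000 μL total → factor 2000/200 = 10
Overall dilution factor = 10 × 12 × 15 × 4 × 12 × 10 = 8.64 × 10^5
Stock = 4.63 copies/μL × 8.64 × 10^5 = 4.00 × 10^6 copies/μL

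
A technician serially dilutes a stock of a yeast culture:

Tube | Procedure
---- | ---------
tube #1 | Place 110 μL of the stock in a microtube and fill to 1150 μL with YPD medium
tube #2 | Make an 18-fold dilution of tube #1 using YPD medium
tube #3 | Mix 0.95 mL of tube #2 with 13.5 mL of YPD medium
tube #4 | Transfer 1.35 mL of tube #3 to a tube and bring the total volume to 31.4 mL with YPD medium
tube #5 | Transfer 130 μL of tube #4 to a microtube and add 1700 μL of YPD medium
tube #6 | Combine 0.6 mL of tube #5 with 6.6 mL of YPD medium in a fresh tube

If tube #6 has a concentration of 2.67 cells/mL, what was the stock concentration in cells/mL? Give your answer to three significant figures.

3.00 × 10^7 cells/mL

Step 1: 110 μL brought to 1150 μL → factor 1150/110 = 10.455
Step 2: 18-fold → factor 18
Step 3: 0.95 mL + 13.5 mL = 14.45 mL total → factor 14.45/0.95 = 15.211
Step 4: 1.35 mL brought to 31.4 mL → factor 31.4/1.35 = 23.259
Step 5: 130 μL + 1700 μL = 1830 μL total → factor 1830/130 = 14.077
Step 6: 0.6 mL + 6.6 mL = 7.2 mL total → factor 7.2/0.6 = 12
Overall dilution factor = 10.455 × 18 × 15.211 × 23.259 × 14.077 × 12 = 1.1246 × 10^7
Stock = 2.67 cells/mL × 1.1246 × 10^7 = 3.00 × 10^7 cells/mL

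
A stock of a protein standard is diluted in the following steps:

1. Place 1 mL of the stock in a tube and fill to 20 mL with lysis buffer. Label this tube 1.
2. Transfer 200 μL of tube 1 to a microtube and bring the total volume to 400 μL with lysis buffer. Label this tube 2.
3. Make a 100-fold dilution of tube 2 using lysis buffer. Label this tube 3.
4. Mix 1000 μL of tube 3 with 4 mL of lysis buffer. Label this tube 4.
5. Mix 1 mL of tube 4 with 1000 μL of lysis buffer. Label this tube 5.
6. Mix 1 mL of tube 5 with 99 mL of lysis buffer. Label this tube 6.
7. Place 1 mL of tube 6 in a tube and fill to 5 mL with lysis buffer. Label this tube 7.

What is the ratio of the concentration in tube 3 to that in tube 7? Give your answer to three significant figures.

5.00 × 10^3

Step 1: 1 mL brought to 20 mL → factor 20/1 = 20
Step 2: 200 μL brought to 400 μL → factor 400/200 = 2
Step 3: 100-fold → factor 100
Step 4: 1000 μL + 4 mL = 5000 μL total → factor 5000/1000 = 5
Step 5: 1 mL + 1000 μL = 2 mL total → factor 2/1 = 2
Step 6: 1 mL + 99 mL = 100 mL total → factor 100/1 = 100
Step 7: 1 mL brought to 5 mL → factor 5/1 = 5
Dilution factor to tube 3 = 4000; to tube 7 = 2 × 10^7
[tube 3]/[tube 7] = (factor to tube 7)/(factor to tube 3) = 2 × 10^7/4000 = 5.00 × 10^3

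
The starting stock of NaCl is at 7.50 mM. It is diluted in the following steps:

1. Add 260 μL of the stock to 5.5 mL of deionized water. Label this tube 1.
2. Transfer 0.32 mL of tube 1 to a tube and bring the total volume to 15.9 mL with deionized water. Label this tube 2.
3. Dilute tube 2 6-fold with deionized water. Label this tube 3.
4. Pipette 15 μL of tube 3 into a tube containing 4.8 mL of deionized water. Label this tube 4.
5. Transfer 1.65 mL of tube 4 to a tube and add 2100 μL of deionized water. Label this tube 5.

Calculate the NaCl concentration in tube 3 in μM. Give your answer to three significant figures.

1.14 μM

Step 1: 260 μL + 5.5 mL = 5760 μL total → factor 5760/260 = 22.154
Step 2: 0.32 mL brought to 15.9 mL → factor 15.9/0.32 = 49.688
Step 3: 6-fold → factor 6
Dilution factor through tube 3 = 22.154 × 49.688 × 6 = 6604.6
[tube 3] = 7.50 mM / 6604.6 = 0.001136 mM = 1.14 μM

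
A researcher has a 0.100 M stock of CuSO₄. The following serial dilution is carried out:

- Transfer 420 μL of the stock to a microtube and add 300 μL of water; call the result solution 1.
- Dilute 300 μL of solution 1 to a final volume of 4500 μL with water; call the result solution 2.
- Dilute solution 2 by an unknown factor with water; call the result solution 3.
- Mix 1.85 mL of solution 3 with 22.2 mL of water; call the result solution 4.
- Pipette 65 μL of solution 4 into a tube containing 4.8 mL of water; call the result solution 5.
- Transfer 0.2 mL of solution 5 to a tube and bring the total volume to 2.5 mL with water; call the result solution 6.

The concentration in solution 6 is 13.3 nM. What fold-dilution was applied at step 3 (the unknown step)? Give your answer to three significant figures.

24.0-fold

Step 1: 420 μL + 300 μL = 720 μL total → factor 720/420 = 1.7143
Step 2: 300 μL brought to 4500 μL → factor 4500/300 = 15
Step 3: unknown factor x
Step 4: 1.85 mL + 22.2 mL = 24.05 mL total → factor 24.05/1.85 = 13
Step 5: 65 μL + 4.8 mL = 4865 μL total → factor 4865/65 = 74.846
Step 6: 0.2 mL brought to 2.5 mL → factor 2.5/0.2 = 12.5
Product of known-step factors = 3.1275 × 10^5
Overall factor = 0.100 M / (13.3 nM) = 7.5188 × 10^6
x = 7.5188 × 10^6 / 3.1275 × 10^5 = 24.0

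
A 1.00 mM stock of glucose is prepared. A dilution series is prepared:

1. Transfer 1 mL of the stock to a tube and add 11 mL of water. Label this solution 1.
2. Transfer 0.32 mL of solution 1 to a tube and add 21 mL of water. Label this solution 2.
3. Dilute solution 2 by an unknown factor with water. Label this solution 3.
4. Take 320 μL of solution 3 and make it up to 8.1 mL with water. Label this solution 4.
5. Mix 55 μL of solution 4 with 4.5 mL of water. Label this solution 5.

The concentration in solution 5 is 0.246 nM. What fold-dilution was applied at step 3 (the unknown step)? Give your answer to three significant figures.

2.43-fold

Step 1: 1 mL + 11 mL = 12 mL total → factor 12/1 = 12
Step 2: 0.32 mL + 21 mL = 21.32 mL total → factor 21.32/0.32 = 66.625
Step 3: unknown factor x
Step 4: 320 μL brought to 8.1 mL → factor 8100/320 = 25.312
Step 5: 55 μL + 4.5 mL = 4555 μL total → factor 4555/55 = 82.818
Product of known-step factors = 1.676 × 10^6
Overall factor = 1.00 mM / (0.246 nM) = 4.065 × 10^6
x = 4.065 × 10^6 / 1.676 × 10^6 = 2.43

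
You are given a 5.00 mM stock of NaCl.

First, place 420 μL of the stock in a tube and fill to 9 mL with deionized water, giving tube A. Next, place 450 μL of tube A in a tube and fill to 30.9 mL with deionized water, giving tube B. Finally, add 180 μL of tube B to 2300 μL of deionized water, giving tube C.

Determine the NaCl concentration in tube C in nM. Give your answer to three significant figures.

247 nM

Step 1: 420 μL brought to 9 mL → factor 9000/420 = 21.429
Step 2: 450 μL brought to 30.9 mL → factor 30900/450 = 68.667
Step 3: 180 μL + 2300 μL = 2480 μL total → factor 2480/180 = 13.778
Overall dilution factor = 21.429 × 68.667 × 13.778 = 20273
Final = 5.00 mM / 20273 = 0.0002466 mM = 247 nM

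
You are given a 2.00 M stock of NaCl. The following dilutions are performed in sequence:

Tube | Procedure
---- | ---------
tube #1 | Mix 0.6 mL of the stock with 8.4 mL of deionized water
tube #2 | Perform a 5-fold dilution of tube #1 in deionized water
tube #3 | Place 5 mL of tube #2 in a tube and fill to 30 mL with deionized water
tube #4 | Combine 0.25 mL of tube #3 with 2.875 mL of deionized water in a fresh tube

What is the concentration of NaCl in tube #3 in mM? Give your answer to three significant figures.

4.44 mM

Step 1: 0.6 mL + 8.4 mL = 9 mL total → factor 9/0.6 = 15
Step 2: 5-fold → factor 5
Step 3: 5 mL brought to 30 mL → factor 30/5 = 6
Dilution factor through tube #3 = 15 × 5 × 6 = 450
[tube #3] = 2.00 M / 450 = 0.004444 M = 4.44 mM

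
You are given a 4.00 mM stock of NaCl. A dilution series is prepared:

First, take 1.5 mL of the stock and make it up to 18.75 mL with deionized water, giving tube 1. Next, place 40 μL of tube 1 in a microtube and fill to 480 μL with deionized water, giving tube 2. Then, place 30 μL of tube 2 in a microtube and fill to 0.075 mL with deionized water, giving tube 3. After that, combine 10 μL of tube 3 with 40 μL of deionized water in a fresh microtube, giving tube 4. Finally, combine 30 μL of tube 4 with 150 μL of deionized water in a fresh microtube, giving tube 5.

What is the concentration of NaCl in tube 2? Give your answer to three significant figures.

0.0267 mM

Step 1: 1.5 mL brought to 18.75 mL → factor 18.75/1.5 = 12.5
Step 2: 40 μL brought to 480 μL → factor 480/40 = 12
Dilution factor through tube 2 = 12.5 × 12 = 150
[tube 2] = 4.00 mM / 150 = 0.0267 mM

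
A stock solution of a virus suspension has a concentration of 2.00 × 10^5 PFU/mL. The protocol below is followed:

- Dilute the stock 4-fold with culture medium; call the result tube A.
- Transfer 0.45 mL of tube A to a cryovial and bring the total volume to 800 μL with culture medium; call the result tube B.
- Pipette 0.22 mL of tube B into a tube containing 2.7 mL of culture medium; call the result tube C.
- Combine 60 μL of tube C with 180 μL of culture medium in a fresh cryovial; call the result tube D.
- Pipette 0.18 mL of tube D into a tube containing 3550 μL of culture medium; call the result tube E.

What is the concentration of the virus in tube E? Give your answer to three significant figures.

Step 1: 4-fold → factor 4
Step 2: 0.45 mL brought to 800 μL → factor 0.8/0.45 = 1.7778
Step 3: 0.22 mL + 2.7 mL = 2.92 mL total → factor 2.92/0.22 = 13.273
Step 4: 60 μL + 180 μL = 240 μL total → factor 240/60 = 4
Step 5: 0.18 mL + 3550 μL = 3.73 mL total → factor 3.73/0.18 = 20.722
Overall dilution factor = 4 × 1.7778 × 13.273 × 4 × 20.722 = 7823.4
Final = 2.00 × 10^5 PFU/mL / 7823.4 = 25.6 PFU/mL

25.6 PFU/mL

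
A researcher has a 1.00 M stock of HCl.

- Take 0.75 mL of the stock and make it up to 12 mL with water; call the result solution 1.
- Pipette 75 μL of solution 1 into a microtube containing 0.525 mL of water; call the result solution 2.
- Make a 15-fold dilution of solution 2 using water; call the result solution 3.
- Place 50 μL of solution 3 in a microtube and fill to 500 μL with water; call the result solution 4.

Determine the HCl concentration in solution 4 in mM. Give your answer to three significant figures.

0.0521 mM

Step 1: 0.75 mL brought to 12 mL → factor 12/0.75 = 16
Step 2: 75 μL + 0.525 mL = 600 μL total → factor 600/75 = 8
Step 3: 15-fold → factor 15
Step 4: 50 μL brought to 500 μL → factor 500/50 = 10
Overall dilution factor = 16 × 8 × 15 × 10 = 19200
Final = 1.00 M / 19200 = 5.208 × 10^-5 M = 0.0521 mM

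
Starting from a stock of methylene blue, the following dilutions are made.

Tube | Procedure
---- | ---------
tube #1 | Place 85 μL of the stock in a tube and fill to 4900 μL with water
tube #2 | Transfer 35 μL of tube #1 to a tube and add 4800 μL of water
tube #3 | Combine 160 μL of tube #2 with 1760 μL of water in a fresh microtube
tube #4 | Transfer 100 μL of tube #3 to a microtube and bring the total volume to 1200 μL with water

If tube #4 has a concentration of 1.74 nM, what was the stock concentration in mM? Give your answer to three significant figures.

Step 1: 85 μL brought to 4900 μL → factor 4900/85 = 57.647
Step 2: 35 μL + 4800 μL = 4835 μL total → factor 4835/35 = 138.14
Step 3: 160 μL + 1760 μL = 1920 μL total → factor 1920/160 = 12
Step 4: 100 μL brought to 1200 μL → factor 1200/100 = 12
Overall dilution factor = 57.647 × 138.14 × 12 × 12 = 1.1467 × 10^6
Stock = 1.74 nM × 1.1467 × 10^6 = 1.995 × 10^6 nM = 2.00 mM

2.00 mM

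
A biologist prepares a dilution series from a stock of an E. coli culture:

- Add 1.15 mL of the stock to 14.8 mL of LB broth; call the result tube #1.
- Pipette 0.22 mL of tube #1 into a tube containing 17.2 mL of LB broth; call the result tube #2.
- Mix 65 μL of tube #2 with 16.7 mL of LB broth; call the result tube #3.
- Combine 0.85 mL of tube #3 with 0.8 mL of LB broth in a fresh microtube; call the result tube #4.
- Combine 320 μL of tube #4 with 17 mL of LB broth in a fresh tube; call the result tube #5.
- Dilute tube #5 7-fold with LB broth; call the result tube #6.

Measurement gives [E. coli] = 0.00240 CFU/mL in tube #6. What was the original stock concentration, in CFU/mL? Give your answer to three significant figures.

5.00 × 10^5 CFU/mL

Step 1: 1.15 mL + 14.8 mL = 15.95 mL total → factor 15.95/1.15 = 13.87
Step 2: 0.22 mL + 17.2 mL = 17.42 mL total → factor 17.42/0.22 = 79.182
Step 3: 65 μL + 16.7 mL = 16765 μL total → factor 16765/65 = 257.92
Step 4: 0.85 mL + 0.8 mL = 1.65 mL total → factor 1.65/0.85 = 1.9412
Step 5: 320 μL + 17 mL = 17320 μL total → factor 17320/320 = 54.125
Step 6: 7-fold → factor 7
Overall dilution factor = 13.87 × 79.182 × 257.92 × 1.9412 × 54.125 × 7 = 2.0832 × 10^8
Stock = 0.00240 CFU/mL × 2.0832 × 10^8 = 5.00 × 10^5 CFU/mL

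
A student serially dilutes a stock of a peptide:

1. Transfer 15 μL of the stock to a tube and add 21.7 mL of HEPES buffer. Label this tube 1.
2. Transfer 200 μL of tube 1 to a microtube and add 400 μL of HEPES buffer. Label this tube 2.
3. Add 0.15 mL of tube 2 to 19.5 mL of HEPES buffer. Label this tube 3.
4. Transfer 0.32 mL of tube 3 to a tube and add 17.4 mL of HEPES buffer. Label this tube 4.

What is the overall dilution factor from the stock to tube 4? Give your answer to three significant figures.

Step 1: 15 μL + 21.7 mL = 21715 μL total → factor 21715/15 = 1447.7
Step 2: 200 μL + 400 μL = 600 μL total → factor 600/200 = 3
Step 3: 0.15 mL + 19.5 mL = 19.65 mL total → factor 19.65/0.15 = 131
Step 4: 0.32 mL + 17.4 mL = 17.72 mL total → factor 17.72/0.32 = 55.375
Overall dilution factor = 1447.7 × 3 × 131 × 55.375 = 3.1505 × 10^7

3.15 × 10^7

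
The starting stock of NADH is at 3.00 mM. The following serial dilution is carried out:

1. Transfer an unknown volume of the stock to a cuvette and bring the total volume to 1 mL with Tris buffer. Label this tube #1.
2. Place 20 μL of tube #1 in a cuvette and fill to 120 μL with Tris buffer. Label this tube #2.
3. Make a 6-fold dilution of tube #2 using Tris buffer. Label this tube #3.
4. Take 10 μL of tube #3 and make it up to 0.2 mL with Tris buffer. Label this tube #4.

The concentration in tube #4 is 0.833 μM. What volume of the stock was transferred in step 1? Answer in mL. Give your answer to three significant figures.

Step 1: v brought to 1 mL → factor = 1 mL/v
Step 2: 20 μL brought to 120 μL → factor 120/20 = 6
Step 3: 6-fold → factor 6
Step 4: 10 μL brought to 0.2 mL → factor 200/10 = 20
Product of known-step factors = 720
Overall factor = 3.00 mM / (0.833 μM) = 3601.4
Step-1 factor = 3601.4 / 720 = 5.002
v = 1 mL / 5.002 = 0.200 mL

0.200 mL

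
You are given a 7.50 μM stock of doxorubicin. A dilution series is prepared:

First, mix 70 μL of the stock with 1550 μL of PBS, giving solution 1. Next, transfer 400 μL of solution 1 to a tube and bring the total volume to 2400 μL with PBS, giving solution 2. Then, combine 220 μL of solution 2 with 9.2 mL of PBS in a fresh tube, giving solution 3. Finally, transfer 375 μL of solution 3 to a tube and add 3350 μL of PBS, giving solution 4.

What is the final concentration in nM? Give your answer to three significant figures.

0.127 nM

Step 1: 70 μL + 1550 μL = 1620 μL total → factor 1620/70 = 23.143
Step 2: 400 μL brought to 2400 μL → factor 2400/400 = 6
Step 3: 220 μL + 9.2 mL = 9420 μL total → factor 9420/220 = 42.818
Step 4: 375 μL + 3350 μL = 3725 μL total → factor 3725/375 = 9.9333
Overall dilution factor = 23.143 × 6 × 42.818 × 9.9333 = 59060
Final = 7.50 μM / 59060 = 0.0001270 μM = 0.127 nM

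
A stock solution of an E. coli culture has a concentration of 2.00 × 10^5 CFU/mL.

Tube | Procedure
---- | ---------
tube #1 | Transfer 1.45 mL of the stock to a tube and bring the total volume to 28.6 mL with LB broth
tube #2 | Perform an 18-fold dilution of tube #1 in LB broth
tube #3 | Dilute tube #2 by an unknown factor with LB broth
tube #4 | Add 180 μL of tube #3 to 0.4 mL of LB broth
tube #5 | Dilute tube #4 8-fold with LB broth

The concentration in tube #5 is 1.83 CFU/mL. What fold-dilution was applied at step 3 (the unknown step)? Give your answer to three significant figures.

11.9-fold

Step 1: 1.45 mL brought to 28.6 mL → factor 28.6/1.45 = 19.724
Step 2: 18-fold → factor 18
Step 3: unknown factor x
Step 4: 180 μL + 0.4 mL = 580 μL total → factor 580/180 = 3.2222
Step 5: 8-fold → factor 8
Product of known-step factors = 9152
Overall factor = 2.00 × 10^5 CFU/mL / (1.83 CFU/mL) = 1.0929 × 10^5
x = 1.0929 × 10^5 / 9152 = 11.9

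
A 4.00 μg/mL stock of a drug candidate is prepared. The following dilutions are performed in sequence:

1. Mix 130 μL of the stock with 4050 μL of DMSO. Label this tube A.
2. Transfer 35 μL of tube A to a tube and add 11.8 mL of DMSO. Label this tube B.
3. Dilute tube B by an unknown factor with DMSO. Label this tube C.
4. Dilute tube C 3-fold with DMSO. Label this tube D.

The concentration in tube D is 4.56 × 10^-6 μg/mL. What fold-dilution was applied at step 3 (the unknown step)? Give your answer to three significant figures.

26.9-fold

Step 1: 130 μL + 4050 μL = 4180 μL total → factor 4180/130 = 32.154
Step 2: 35 μL + 11.8 mL = 11835 μL total → factor 11835/35 = 338.14
Step 3: unknown factor x
Step 4: 3-fold → factor 3
Product of known-step factors = 32618
Overall factor = 4.00 μg/mL / (4.56 × 10^-6 μg/mL) = 8.7719 × 10^5
x = 8.7719 × 10^5 / 32618 = 26.9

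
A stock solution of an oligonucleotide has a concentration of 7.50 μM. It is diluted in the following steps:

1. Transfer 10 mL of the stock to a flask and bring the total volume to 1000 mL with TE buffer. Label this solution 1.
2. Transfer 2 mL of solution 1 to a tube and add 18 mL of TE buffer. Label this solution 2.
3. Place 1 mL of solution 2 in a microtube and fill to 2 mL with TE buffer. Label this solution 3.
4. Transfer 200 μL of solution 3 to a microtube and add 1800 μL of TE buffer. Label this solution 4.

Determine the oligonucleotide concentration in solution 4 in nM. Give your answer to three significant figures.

0.375 nM

Step 1: 10 mL brought to 1000 mL → factor 1000/10 = 100
Step 2: 2 mL + 18 mL = 20 mL total → factor 20/2 = 10
Step 3: 1 mL brought to 2 mL → factor 2/1 = 2
Step 4: 200 μL + 1800 μL = 2000 μL total → factor 2000/200 = 10
Overall dilution factor = 100 × 10 × 2 × 10 = 20000
Final = 7.50 μM / 20000 = 0.0003750 μM = 0.375 nM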